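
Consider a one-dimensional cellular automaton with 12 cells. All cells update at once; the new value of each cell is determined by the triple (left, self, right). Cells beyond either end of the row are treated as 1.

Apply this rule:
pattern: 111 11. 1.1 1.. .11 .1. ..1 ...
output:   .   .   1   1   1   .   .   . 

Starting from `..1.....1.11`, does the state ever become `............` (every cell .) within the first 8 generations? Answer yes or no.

1..1.....11.
.1..1....1.1
1.1..1....11
.1.1..1...1.
1.1.1..1...1
.1.1.1..1..1
1.1.1.1..1.1
.1.1.1.1..11
generation 8 is .1.1.1.1..11, still not uniform .

no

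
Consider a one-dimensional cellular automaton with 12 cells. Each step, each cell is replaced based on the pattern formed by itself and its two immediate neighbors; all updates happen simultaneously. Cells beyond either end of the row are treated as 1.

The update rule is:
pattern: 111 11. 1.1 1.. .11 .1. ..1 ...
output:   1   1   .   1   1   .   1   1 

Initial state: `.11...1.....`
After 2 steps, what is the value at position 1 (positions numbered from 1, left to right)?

.

step 1: .11111.11111
step 2: .11111.11111
position 1 holds .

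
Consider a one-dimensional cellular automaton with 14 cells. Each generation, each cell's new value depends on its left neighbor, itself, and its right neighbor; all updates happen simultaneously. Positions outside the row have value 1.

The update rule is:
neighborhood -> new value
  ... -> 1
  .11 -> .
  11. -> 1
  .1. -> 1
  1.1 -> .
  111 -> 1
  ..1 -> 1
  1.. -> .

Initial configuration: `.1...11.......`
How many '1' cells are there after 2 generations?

8

.1.11.1.111111
.1..1.1..11111
count of 1: 8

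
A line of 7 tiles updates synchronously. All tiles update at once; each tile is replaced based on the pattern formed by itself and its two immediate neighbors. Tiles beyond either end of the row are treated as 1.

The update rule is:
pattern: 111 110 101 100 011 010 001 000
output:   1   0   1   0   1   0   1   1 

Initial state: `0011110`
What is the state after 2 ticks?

0111101
1111011

1111011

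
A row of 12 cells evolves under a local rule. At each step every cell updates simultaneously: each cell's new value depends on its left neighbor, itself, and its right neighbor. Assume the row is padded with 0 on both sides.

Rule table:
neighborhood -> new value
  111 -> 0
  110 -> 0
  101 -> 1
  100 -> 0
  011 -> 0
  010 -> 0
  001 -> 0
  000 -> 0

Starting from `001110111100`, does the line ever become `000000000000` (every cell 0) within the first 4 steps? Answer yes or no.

yes

000001000000
000000000000
all cells are 0 at step 2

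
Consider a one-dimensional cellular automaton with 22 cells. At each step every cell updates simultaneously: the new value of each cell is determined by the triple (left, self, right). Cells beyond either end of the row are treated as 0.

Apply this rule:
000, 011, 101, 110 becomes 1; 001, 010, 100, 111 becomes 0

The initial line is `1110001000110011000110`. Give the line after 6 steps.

1010100010110011010110
0101001001110011101110
0010000001010010111010
1000111100100001101100
0010100100001101111101
1001000001101111000110

1001000001101111000110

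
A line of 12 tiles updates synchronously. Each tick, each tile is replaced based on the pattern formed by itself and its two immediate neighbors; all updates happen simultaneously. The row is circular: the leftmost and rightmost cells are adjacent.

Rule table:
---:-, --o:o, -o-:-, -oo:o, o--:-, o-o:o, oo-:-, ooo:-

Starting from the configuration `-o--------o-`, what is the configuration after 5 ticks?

-----o--o---

o--------o--
--------o--o
-------o--o-
------o--o--
-----o--o---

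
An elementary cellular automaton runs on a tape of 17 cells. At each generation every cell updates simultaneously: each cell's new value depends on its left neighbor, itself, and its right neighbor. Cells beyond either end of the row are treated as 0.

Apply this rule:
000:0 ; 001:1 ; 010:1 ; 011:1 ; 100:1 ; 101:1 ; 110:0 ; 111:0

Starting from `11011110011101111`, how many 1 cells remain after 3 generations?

10110001110011000
11101011001110100
10011110111001110
count of 1: 11

11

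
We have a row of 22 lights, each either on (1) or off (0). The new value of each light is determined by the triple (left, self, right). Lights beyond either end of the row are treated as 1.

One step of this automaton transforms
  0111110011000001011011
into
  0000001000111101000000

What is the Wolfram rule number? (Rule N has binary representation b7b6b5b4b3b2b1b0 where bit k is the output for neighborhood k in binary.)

21

position 2: 111 → 0  (bit 7 = 0)
position 5: 110 → 0  (bit 6 = 0)
position 0: 101 → 0  (bit 5 = 0)
position 6: 100 → 1  (bit 4 = 1)
position 1: 011 → 0  (bit 3 = 0)
position 15: 010 → 1  (bit 2 = 1)
position 7: 001 → 0  (bit 1 = 0)
position 11: 000 → 1  (bit 0 = 1)
bits b7..b0 = 00010101 = 21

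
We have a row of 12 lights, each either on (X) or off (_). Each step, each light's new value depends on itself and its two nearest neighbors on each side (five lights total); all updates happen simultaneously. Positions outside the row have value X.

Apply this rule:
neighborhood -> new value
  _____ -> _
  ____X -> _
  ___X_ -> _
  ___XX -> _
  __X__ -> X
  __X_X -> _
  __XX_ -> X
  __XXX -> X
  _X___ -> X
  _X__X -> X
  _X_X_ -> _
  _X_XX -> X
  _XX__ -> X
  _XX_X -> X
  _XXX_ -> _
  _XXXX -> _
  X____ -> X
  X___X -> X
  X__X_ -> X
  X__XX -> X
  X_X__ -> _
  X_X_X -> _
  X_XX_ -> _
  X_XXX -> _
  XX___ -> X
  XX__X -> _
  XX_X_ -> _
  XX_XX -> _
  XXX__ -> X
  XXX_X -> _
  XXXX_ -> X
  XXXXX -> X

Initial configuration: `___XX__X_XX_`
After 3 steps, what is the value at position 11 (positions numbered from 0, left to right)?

XX_XX_X_X_X_
X___X______X
XXX_XXX____X
position 11 holds X

X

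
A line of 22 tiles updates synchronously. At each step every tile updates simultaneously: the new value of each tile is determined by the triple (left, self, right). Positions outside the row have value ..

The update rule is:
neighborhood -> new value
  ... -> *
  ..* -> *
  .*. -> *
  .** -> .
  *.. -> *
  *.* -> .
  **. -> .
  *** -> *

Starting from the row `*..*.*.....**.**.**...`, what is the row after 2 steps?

****.******........***
.**...****.********.*.

.**...****.********.*.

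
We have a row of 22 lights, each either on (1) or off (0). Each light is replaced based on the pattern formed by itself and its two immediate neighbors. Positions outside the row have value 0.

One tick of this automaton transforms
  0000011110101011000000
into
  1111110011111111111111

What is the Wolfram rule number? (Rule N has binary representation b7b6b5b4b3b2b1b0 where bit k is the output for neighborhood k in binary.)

127

position 6: 111 → 0  (bit 7 = 0)
position 8: 110 → 1  (bit 6 = 1)
position 9: 101 → 1  (bit 5 = 1)
position 16: 100 → 1  (bit 4 = 1)
position 5: 011 → 1  (bit 3 = 1)
position 10: 010 → 1  (bit 2 = 1)
position 4: 001 → 1  (bit 1 = 1)
position 0: 000 → 1  (bit 0 = 1)
bits b7..b0 = 01111111 = 127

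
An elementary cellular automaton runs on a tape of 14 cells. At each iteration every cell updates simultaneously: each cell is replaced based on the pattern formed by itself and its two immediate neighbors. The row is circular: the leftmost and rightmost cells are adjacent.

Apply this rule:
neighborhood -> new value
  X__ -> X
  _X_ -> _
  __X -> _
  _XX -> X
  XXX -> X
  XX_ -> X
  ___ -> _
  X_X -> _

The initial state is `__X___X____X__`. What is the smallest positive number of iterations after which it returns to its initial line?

___X___X____X_
____X___X____X
X____X___X____
_X____X___X___
__X____X___X__
___X____X___X_
____X____X___X
X____X____X___
_X____X____X__
__X____X____X_
___X____X____X
X___X____X____
_X___X____X___
__X___X____X__

14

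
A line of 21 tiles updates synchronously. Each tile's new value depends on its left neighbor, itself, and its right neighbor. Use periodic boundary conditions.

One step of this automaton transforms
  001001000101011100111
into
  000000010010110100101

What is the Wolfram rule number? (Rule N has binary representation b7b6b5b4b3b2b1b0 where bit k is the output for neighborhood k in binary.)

position 14: 111 → 0  (bit 7 = 0)
position 15: 110 → 1  (bit 6 = 1)
position 10: 101 → 1  (bit 5 = 1)
position 0: 100 → 0  (bit 4 = 0)
position 13: 011 → 1  (bit 3 = 1)
position 2: 010 → 0  (bit 2 = 0)
position 1: 001 → 0  (bit 1 = 0)
position 7: 000 → 1  (bit 0 = 1)
bits b7..b0 = 01101001 = 105

105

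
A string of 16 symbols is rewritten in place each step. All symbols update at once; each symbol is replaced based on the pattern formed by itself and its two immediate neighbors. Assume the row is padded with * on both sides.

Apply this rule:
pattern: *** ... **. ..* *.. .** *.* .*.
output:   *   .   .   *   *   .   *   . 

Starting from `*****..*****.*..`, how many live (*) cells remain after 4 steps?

step 1: ****.**.***.*.**
step 2: ***.*..*.*.*.*.*
step 3: **.*.**.*.*.*.*.
step 4: *.*.*..*.*.*.*.*
count of *: 8

8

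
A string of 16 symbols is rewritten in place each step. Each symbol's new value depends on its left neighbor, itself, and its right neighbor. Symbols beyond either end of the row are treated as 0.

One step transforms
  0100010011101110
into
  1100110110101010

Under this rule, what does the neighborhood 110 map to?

At position 10 the neighborhood is 110; the next row has 1 there.

1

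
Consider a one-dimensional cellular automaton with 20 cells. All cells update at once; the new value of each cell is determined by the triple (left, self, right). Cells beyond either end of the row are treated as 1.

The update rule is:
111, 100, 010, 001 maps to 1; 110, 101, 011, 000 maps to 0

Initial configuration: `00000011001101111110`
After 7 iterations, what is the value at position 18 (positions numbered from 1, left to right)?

10000100110000111100
01001111001001011011
01110110111111000001
00100000011110100010
11110000101100110110
11101001100011000000
11001110010100100001
position 18 holds 0

0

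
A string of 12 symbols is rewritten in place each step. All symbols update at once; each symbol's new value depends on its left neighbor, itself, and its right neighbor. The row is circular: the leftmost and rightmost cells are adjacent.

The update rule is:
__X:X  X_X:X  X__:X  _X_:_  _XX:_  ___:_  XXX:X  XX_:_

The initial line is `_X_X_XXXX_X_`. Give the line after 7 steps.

X_X_X_XX_X_X
_X_X_X__X_X_
X_X_X_XX_X_X  (repeats step 1; period 2)
step 7: X_X_X_XX_X_X

X_X_X_XX_X_X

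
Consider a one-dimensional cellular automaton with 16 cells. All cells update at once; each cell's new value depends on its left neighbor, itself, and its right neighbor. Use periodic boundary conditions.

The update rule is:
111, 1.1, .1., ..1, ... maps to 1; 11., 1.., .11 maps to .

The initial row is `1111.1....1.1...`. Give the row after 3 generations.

1.11.111.11.11.1

.11.11.111111.11
1..1..1.1111.1..
1.11.111.11.11.1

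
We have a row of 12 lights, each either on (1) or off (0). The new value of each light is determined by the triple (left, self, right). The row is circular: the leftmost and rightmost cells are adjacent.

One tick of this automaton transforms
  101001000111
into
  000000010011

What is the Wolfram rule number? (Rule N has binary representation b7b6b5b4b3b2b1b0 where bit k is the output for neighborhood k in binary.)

position 10: 111 → 1  (bit 7 = 1)
position 0: 110 → 0  (bit 6 = 0)
position 1: 101 → 0  (bit 5 = 0)
position 3: 100 → 0  (bit 4 = 0)
position 9: 011 → 0  (bit 3 = 0)
position 2: 010 → 0  (bit 2 = 0)
position 4: 001 → 0  (bit 1 = 0)
position 7: 000 → 1  (bit 0 = 1)
bits b7..b0 = 10000001 = 129

129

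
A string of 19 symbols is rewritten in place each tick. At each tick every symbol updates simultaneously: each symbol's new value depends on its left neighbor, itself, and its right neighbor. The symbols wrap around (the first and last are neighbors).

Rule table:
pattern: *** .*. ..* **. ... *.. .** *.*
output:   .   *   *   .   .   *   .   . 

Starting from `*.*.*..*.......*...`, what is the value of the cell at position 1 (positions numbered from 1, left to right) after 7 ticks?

tick 1: *.*.*****.....***.*
tick 2: ..*......*...*.....
tick 3: .***....***.***....
tick 4: *...*..*.......*...
tick 5: **.******.....***.*
tick 6: .........*...*.....
tick 7: ........***.***....
position 1 holds .

.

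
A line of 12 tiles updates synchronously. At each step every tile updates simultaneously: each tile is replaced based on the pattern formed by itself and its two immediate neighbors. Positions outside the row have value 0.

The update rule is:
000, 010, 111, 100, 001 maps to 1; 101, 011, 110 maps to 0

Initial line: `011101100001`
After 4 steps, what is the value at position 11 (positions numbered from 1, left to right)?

0

101000011111
101111101110
100111000101
111010111101
position 11 holds 0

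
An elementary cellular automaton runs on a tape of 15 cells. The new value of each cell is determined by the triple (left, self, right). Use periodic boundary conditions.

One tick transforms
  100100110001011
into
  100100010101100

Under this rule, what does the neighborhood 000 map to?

1

At position 9 the neighborhood is 000; the next row has 1 there.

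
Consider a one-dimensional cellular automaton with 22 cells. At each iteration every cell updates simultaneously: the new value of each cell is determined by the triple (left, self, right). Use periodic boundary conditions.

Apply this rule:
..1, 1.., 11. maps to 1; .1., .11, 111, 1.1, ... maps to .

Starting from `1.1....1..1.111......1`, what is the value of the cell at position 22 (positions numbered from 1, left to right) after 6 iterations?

1..1..1.11....11....1.
.11.11...11..1.11..1..
1.1..11.1.111...111.1.
...11.1.....11.1..1...
..1.1..1...1.1..11.1..
.1...11.1.1...11.1..1.
position 22 holds .

.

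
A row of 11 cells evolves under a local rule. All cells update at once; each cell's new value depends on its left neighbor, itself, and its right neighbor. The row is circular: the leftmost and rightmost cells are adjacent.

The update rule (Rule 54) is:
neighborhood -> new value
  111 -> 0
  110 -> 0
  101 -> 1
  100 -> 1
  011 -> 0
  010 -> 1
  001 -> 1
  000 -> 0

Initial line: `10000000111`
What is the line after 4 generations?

01000001000
11100011100
00010100011
10111110100

10111110100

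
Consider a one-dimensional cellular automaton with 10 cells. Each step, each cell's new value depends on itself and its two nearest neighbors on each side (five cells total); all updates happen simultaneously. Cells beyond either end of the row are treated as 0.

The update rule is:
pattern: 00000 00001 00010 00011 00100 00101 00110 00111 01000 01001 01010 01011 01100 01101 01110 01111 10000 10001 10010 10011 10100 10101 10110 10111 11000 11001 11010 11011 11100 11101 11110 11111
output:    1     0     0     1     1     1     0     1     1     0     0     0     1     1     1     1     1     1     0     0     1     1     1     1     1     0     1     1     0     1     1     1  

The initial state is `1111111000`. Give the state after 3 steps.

1111111101

step 1: 1111110111
step 2: 1111111110
step 3: 1111111101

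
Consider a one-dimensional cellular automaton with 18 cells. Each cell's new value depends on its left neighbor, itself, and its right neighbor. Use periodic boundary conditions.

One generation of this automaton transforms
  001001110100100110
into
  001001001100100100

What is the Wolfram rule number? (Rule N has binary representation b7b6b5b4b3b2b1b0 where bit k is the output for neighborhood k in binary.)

position 6: 111 → 0  (bit 7 = 0)
position 7: 110 → 0  (bit 6 = 0)
position 8: 101 → 1  (bit 5 = 1)
position 3: 100 → 0  (bit 4 = 0)
position 5: 011 → 1  (bit 3 = 1)
position 2: 010 → 1  (bit 2 = 1)
position 1: 001 → 0  (bit 1 = 0)
position 0: 000 → 0  (bit 0 = 0)
bits b7..b0 = 00101100 = 44

44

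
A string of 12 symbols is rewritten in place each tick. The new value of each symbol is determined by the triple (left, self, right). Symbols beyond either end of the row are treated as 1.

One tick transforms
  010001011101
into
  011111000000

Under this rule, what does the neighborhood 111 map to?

At position 8 the neighborhood is 111; the next row has 0 there.

0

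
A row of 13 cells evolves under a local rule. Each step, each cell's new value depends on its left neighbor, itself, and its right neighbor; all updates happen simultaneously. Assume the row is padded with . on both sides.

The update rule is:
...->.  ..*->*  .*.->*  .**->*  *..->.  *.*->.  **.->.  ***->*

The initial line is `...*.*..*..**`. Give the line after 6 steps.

..**.*.**.**.
.**..*.*..*..
**..**.*.**..
*..**..*.*...
*.**..**.*...
*.*..**..*...

*.*..**..*...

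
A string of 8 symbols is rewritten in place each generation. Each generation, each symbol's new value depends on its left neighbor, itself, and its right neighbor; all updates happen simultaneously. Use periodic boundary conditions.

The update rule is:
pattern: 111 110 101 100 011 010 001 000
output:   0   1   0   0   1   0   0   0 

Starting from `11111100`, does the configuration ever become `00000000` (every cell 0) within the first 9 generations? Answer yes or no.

yes

10000100
00000000
all cells are 0 at generation 2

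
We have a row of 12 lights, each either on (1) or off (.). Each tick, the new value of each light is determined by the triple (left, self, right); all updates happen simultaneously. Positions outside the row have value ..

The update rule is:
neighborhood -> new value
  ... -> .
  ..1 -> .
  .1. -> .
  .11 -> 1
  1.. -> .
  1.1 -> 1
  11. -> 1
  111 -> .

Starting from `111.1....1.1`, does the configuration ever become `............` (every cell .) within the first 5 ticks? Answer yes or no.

1.11......1.
.111........
.1.1........
..1.........
............
all cells are . at tick 5

yes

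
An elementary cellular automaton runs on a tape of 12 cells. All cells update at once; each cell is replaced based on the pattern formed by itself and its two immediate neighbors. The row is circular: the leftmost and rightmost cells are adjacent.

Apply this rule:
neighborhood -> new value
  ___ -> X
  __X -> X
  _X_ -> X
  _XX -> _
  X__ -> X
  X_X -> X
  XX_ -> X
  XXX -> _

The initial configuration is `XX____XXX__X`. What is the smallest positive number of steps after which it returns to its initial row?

_XXXXX__XXX_
X____XXX__XX
XXXXX__XXX__
____XXX__XXX
XXXX__XXX__X
___XXX__XXX_
XXX__XXX__XX
__XXX__XXX__
XX__XXX__XXX
_XXX__XXX___
X__XXX__XXXX
XXX__XXX____
__XXX__XXXXX
XX__XXX____X
_XXX__XXXXX_
X__XXX____XX
XXX__XXXXX__
__XXX____XXX
XX__XXXXX__X
_XXX____XXX_
X__XXXXX__XX
XXX____XXX__
__XXXXX__XXX
XX____XXX__X

24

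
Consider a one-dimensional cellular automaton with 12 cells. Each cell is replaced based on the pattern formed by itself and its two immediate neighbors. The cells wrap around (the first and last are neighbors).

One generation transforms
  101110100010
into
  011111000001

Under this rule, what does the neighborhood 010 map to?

At position 0 the neighborhood is 010; the next row has 0 there.

0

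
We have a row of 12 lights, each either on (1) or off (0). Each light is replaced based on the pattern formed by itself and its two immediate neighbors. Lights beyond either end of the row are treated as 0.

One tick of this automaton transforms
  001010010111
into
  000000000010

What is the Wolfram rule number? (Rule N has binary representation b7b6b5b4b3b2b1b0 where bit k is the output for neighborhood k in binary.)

128

position 10: 111 → 1  (bit 7 = 1)
position 11: 110 → 0  (bit 6 = 0)
position 3: 101 → 0  (bit 5 = 0)
position 5: 100 → 0  (bit 4 = 0)
position 9: 011 → 0  (bit 3 = 0)
position 2: 010 → 0  (bit 2 = 0)
position 1: 001 → 0  (bit 1 = 0)
position 0: 000 → 0  (bit 0 = 0)
bits b7..b0 = 10000000 = 128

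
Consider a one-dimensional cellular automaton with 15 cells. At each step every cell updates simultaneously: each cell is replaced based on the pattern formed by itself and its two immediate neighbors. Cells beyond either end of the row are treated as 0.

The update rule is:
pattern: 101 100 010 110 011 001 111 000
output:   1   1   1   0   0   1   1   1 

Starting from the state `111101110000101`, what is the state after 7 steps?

101110101011100

011010101111111
100111110111110
111011101011101
010101011101011
111111101011100
011111011101011
101110101011100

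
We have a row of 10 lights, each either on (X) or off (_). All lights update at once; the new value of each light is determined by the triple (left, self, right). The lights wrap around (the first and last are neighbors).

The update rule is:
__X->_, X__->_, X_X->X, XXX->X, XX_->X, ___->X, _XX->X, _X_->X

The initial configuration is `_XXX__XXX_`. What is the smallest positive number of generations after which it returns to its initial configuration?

_XXX__XXX_

1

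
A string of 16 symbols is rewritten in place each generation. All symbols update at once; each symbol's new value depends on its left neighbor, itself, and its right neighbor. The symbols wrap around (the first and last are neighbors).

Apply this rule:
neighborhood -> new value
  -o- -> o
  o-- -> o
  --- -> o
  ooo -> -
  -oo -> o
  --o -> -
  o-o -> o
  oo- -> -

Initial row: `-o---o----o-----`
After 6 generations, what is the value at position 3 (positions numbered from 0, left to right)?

o

-ooo-oooo-oooooo
oo--oo---oo-----
o-o-o-oo-o-oooo-
ooooooo-oooo---o
-------oo---oo-o
oooooo-o-oo-o-oo
position 3 holds o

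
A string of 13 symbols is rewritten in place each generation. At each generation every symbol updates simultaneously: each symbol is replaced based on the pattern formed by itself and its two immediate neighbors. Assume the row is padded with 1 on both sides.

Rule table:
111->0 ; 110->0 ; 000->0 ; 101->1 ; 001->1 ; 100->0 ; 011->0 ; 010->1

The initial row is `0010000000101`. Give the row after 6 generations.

generation 1: 0110000001110
generation 2: 1000000010001
generation 3: 0000000110010
generation 4: 0000001000111
generation 5: 0000011001000
generation 6: 0000100011001

0000100011001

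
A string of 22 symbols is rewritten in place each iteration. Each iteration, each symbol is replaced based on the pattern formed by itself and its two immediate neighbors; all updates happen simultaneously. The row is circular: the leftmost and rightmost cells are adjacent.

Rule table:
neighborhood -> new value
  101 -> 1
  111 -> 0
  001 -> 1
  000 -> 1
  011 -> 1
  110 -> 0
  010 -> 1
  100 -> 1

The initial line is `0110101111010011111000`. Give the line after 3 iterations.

1101111000111110000111
0011000111100001111100
1110111100011111000011

1110111100011111000011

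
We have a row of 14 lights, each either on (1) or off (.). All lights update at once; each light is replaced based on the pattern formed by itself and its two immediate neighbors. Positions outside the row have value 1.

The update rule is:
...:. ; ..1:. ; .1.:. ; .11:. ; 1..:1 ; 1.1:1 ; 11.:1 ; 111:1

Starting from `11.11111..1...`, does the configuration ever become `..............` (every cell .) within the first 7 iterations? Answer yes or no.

111.11111..1..
1111.11111..1.
11111.11111..1
111111.11111..
1111111.11111.
11111111.11111
111111111.1111
iteration 7 is 111111111.1111, still not uniform .

no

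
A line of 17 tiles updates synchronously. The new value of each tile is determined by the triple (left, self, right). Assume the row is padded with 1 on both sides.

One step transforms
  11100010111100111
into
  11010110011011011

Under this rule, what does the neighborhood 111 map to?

1

At position 0 the neighborhood is 111; the next row has 1 there.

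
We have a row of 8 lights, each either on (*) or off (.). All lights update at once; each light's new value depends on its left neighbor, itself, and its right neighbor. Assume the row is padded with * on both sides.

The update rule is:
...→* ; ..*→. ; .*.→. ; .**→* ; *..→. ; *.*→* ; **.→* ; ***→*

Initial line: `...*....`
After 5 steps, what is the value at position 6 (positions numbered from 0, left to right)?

step 1: .*...**.
step 2: *..*.***
step 3: *...****
step 4: *.*.****
step 5: **.*****
position 6 holds *

*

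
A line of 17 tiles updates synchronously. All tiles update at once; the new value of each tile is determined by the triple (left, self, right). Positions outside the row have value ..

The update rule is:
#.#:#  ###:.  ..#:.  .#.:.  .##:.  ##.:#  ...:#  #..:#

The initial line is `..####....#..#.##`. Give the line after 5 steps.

#....####..#..#.#
.###....##..#..#.
...####..##..#..#
##....##..##..#..
.####..##..##..##

.####..##..##..##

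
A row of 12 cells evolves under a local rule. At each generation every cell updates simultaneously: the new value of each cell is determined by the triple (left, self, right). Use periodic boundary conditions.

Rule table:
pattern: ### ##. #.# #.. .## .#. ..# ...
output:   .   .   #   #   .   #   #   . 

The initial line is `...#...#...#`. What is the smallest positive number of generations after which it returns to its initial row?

4

#.###.###.##
.#...#...#..
###.###.###.
...#...#...#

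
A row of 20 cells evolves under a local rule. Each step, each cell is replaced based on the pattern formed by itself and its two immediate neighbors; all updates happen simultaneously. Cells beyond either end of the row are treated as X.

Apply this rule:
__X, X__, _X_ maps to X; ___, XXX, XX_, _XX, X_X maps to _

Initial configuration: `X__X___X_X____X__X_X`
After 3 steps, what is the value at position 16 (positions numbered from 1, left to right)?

_XXXX_XX_XX__XXXXX__
___________XX_____XX
X_________X__X___X__
position 16 holds _

_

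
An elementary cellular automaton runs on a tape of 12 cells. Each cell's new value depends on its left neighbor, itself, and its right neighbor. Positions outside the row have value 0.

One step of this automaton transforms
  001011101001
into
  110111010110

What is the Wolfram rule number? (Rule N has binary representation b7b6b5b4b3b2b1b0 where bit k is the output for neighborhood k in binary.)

187

position 5: 111 → 1  (bit 7 = 1)
position 6: 110 → 0  (bit 6 = 0)
position 3: 101 → 1  (bit 5 = 1)
position 9: 100 → 1  (bit 4 = 1)
position 4: 011 → 1  (bit 3 = 1)
position 2: 010 → 0  (bit 2 = 0)
position 1: 001 → 1  (bit 1 = 1)
position 0: 000 → 1  (bit 0 = 1)
bits b7..b0 = 10111011 = 187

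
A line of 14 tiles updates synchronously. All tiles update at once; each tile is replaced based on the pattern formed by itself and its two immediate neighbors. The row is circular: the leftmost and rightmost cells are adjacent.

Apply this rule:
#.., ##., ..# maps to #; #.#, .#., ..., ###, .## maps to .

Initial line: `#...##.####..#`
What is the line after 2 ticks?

##.#.#....###.
.#....#..#..#.

.#....#..#..#.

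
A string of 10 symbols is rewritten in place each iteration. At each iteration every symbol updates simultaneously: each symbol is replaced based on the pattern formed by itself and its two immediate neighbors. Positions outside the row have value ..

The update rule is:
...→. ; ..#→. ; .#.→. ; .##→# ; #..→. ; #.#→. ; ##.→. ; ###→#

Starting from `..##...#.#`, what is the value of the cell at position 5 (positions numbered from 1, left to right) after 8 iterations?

..#.......
..........
..........  (fixed point — unchanged through iteration 8)
position 5 holds .

.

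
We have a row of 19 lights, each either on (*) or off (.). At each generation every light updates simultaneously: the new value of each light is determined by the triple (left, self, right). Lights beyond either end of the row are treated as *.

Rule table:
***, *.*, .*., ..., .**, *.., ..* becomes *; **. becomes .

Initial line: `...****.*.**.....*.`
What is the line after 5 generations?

******.****.*******
*****.****.********
****.****.*********
***.****.**********
**.****.***********

**.****.***********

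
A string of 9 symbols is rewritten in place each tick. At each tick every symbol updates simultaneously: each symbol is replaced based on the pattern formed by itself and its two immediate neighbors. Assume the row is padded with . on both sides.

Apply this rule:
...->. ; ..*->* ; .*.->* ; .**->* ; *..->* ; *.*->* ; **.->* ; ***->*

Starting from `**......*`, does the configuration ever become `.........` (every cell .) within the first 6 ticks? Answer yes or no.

no

***....**
****..***
*********
*********  (fixed point — unchanged through tick 6)
tick 6 is *********, still not uniform .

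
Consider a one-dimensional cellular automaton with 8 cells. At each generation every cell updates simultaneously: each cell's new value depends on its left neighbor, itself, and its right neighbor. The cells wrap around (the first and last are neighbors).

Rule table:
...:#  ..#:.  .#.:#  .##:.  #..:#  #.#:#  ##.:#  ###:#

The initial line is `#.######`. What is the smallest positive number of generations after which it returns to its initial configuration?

8

##.#####
###.####
####.###
#####.##
######.#
#######.
.#######
#.######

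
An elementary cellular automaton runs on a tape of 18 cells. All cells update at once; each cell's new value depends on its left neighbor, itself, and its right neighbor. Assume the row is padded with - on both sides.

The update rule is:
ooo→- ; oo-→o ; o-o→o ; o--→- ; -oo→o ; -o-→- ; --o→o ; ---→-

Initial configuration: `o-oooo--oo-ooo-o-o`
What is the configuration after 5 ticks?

-oo--o-ooooo-oo-o-
ooo-o-oo---ooooo--
o-oo-ooo--oo---o--
-ooooo-o-ooo--o---
oo---oo-oo-o-o----

oo---oo-oo-o-o----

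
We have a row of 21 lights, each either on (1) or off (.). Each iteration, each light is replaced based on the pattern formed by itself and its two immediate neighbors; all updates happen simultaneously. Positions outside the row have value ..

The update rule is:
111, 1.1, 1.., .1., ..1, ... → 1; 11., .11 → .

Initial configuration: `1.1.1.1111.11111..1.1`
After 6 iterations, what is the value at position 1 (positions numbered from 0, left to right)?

111111.11.1.111.11111
.1111.1..111.1.1.111.
1.11.1111.1.11111.1.1
11..1.11.111.111.1111
..1111..1.1.1.1.1.11.
11.11.111111111111..1
position 1 holds 1

1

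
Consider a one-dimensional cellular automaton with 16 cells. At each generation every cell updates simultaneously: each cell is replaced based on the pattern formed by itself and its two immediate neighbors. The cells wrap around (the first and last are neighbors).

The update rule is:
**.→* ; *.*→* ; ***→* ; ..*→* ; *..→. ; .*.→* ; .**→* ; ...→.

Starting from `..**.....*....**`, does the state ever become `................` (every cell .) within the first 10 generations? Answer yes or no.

.***....**...***
****...***..****
****..****.*****
****.***********
****************
****************  (fixed point — unchanged through generation 10)
generation 10 is ****************, still not uniform .

no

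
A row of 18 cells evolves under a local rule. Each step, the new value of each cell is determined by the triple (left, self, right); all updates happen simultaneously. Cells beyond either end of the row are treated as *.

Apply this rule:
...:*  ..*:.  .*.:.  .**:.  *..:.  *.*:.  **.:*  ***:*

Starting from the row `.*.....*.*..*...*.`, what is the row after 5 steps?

..**.***..***.*...

...***........*...
.*..**.******...*.
.....*..*****.*...
.***.....****...*.
..**.***..***.*...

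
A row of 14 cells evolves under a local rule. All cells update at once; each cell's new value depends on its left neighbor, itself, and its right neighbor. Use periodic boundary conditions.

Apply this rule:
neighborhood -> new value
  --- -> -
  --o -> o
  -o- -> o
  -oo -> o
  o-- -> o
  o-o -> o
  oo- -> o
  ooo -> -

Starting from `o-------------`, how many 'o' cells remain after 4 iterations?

iteration 1: oo-----------o
iteration 2: -oo---------oo
iteration 3: oooo-------ooo
iteration 4: ---oo-----oo--
count of o: 4

4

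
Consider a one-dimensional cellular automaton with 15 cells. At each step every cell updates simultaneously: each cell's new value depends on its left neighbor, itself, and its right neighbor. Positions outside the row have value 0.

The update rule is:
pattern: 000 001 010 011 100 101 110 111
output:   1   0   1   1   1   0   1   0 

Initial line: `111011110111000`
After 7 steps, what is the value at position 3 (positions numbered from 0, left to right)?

101010010101111
101011010101001
101011010101101
101011010101101  (fixed point — unchanged through step 7)
position 3 holds 0

0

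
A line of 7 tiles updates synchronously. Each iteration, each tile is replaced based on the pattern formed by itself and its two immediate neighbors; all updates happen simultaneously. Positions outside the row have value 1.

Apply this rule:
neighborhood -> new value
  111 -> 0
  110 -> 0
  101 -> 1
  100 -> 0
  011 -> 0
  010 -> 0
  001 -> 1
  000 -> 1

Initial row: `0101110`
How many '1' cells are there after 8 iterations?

1010001
0100110
1001001
0010010
0100101
1001010
0010101
0101010
count of 1: 3

3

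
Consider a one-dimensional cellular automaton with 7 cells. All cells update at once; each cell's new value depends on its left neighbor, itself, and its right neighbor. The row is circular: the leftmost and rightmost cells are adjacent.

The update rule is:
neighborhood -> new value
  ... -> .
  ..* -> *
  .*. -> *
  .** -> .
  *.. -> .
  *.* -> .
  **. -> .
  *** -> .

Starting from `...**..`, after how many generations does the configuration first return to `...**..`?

..*....
.**....
*......
*.....*
.....*.
....**.
...*...
..**...
.*.....
**.....
......*
.....**
....*..
...**..

14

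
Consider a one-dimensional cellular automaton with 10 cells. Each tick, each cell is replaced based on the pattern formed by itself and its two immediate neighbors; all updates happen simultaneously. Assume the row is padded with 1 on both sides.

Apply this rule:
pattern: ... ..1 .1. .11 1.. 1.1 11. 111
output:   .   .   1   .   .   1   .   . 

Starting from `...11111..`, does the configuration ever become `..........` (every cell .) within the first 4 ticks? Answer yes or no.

yes

..........
all cells are . at tick 1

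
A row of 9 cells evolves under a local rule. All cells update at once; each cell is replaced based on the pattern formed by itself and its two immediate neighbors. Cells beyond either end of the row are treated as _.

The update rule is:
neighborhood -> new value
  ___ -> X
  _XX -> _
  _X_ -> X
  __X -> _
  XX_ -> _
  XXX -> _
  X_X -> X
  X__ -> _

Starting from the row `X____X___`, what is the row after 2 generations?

XX__XXX__

X_XX_X_XX
XX__XXX__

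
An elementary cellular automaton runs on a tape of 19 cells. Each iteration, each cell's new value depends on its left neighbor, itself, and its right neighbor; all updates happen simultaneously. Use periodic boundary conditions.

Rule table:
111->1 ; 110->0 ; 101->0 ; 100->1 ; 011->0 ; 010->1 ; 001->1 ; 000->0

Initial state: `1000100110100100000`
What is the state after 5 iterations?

0010000000111110011

1101111000111110001
1000110101011101010
1101000101001001010
0001101101111111010
0010000000111110011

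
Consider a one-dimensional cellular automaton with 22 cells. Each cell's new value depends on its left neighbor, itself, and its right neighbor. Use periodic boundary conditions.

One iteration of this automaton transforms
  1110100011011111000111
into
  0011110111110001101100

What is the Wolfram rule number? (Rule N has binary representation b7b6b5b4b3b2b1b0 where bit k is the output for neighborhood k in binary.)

position 0: 111 → 0  (bit 7 = 0)
position 2: 110 → 1  (bit 6 = 1)
position 3: 101 → 1  (bit 5 = 1)
position 5: 100 → 1  (bit 4 = 1)
position 8: 011 → 1  (bit 3 = 1)
position 4: 010 → 1  (bit 2 = 1)
position 7: 001 → 1  (bit 1 = 1)
position 6: 000 → 0  (bit 0 = 0)
bits b7..b0 = 01111110 = 126

126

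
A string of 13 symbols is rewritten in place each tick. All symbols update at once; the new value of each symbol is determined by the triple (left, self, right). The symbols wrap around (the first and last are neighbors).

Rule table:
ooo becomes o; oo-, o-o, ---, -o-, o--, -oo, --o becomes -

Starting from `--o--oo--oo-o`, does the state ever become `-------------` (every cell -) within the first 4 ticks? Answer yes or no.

-------------
all cells are - at tick 1

yes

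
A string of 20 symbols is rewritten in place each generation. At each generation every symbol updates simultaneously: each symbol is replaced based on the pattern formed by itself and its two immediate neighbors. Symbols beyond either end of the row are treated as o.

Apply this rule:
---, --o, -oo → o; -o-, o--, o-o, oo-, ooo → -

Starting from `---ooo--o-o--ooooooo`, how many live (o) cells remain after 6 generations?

10

-ooo---o----oo------
-o---oo--oooo--ooooo
---ooo--oo----oo----
-ooo---oo--oooo--ooo
-o---ooo--oo----oo--
---ooo---oo--oooo--o
count of o: 10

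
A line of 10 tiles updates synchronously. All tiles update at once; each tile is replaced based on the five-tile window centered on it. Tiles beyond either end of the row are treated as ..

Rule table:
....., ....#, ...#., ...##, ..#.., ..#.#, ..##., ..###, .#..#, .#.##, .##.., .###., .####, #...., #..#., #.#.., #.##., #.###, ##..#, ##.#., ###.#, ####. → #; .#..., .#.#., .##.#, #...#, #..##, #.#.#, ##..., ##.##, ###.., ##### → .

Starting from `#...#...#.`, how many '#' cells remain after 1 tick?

5

tick 1: #..##..##.
count of #: 5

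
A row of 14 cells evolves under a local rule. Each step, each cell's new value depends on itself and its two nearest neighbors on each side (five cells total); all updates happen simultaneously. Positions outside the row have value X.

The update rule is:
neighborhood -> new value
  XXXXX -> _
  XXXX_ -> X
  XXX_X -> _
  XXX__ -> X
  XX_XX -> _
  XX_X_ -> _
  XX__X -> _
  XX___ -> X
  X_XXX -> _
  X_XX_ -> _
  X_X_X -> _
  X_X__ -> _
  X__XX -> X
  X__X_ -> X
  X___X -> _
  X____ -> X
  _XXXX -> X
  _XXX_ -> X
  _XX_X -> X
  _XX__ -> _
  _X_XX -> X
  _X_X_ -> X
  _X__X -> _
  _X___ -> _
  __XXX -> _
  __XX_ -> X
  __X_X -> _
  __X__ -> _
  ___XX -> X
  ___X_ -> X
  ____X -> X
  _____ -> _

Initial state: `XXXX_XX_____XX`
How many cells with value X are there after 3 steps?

6

__X____XX_XX_X
_X__XXXXX__X__
___X_X_XX_X__X
count of X: 6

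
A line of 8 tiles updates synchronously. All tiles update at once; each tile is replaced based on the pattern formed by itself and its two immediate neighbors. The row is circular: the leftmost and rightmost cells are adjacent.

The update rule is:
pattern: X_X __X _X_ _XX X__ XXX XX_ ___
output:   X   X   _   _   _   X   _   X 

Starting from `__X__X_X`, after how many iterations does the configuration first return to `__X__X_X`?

_X__X_X_
X__X_X__
__X_X__X
_X_X__X_
X_X__X__
_X__X__X
X__X__X_
__X__X_X

8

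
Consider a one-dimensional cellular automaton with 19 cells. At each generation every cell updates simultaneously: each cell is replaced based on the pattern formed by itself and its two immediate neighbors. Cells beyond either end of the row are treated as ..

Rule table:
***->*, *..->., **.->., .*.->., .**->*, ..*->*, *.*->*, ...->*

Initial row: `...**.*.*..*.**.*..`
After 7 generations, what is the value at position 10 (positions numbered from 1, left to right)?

****.*.*..*.**.*..*
***.*.*..*.**.*..*.
**.*.*..*.**.*..*..
*.*.*..*.**.*..*..*
.*.*..*.**.*..*..*.
*.*..*.**.*..*..*..
.*..*.**.*..*..*..*
position 10 holds *

*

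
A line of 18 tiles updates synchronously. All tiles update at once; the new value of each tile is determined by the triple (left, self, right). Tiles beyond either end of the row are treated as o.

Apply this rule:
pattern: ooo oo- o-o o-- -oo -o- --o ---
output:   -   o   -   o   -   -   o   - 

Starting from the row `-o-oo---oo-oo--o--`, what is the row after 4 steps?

----oo-o-o--ooo-oo
o--o-o----oo--o---
ooo---o--o-ooo-o-o
--oo-o-oo----o----

--oo-o-oo----o----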